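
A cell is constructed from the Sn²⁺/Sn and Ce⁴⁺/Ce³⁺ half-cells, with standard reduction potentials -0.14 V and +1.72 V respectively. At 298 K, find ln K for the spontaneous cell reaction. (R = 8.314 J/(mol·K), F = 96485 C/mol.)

E°_cell = +1.72 − (-0.14) = 1.86 V, with n = 2 electrons transferred.
At equilibrium E = 0, so the Nernst equation gives ln K = nFE°/RT = (2)(96485)(1.86)/((8.314)(298)) = 144.87.

ln K = 144.9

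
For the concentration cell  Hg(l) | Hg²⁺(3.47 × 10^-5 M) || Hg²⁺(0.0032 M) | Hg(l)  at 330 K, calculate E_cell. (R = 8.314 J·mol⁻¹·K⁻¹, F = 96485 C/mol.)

Both half-cells are Hg²⁺/Hg, so E°_cell = 0. The concentrated side is the cathode; the cell reaction moves Hg²⁺ from high to low concentration with n = 2.
Q = [Hg²⁺]_dilute/[Hg²⁺]_conc = 3.47 × 10^-5/0.0032 = 0.0108.
E = 0 − (RT/nF) ln Q = −((8.314×330)/(2×96485))(-4.524) = 0.0643 V.

0.064 V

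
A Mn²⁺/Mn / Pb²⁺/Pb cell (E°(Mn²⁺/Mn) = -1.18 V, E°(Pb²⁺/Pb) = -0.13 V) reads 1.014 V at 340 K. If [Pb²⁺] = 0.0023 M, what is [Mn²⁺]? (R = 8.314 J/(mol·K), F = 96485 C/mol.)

0.027 M

From the Nernst equation, ln Q = nF(E° − E)/RT = 2×96485×(1.05 − 1.014)/(8.314×340) = 2.458, so Q = 11.7.
With Q = [Mn²⁺]/[Pb²⁺] and the known concentrations, [Mn²⁺] in the numerator gives [Mn²⁺] = 0.027 M.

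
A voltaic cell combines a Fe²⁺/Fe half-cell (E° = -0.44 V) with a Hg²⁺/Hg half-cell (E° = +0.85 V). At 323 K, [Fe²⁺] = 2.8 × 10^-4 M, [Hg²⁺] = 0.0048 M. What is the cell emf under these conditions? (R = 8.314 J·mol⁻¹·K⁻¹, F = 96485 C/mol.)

The Hg²⁺/Hg couple has the higher reduction potential and acts as the cathode, so E°_cell = +0.85 − (-0.44) = 1.29 V.
Balancing electrons gives n = 2; the reaction quotient is Q = [Fe²⁺]/[Hg²⁺] = 0.0583.
E = E° − (RT/nF) ln Q = 1.29 − (8.314×323)/(2×96485) × (-2.842) = 1.290 + 0.040 = 1.330 V.

1.33 V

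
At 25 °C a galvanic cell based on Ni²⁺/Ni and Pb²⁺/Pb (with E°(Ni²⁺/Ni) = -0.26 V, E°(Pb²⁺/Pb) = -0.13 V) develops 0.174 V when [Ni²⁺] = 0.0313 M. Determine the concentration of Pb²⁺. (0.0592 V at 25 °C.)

From the Nernst equation, log Q = n(E° − E)/0.0592 = 2(0.13 − 0.174)/0.0592 = -1.486, so Q = 0.0326.
With Q = [Ni²⁺]/[Pb²⁺] and the known concentrations, [Pb²⁺] in the denominator gives [Pb²⁺] = 0.96 M.

0.96 M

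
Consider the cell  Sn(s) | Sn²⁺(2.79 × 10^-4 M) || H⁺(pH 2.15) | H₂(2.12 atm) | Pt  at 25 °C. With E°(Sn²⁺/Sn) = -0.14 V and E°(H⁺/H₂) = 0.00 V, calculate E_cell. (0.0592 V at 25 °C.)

0.11 V

The hydrogen couple is the cathode, so E°_cell = 0.14 V; n = 2.
[H⁺] = 10^(−2.15) = 0.0071 M, and Q = [Sn²⁺]·P(H₂) / [H⁺]^2 = 11.8.
E = E° − (0.0592/2) log Q = 0.14 − (0.0592/2)(1.072) = 0.108 V.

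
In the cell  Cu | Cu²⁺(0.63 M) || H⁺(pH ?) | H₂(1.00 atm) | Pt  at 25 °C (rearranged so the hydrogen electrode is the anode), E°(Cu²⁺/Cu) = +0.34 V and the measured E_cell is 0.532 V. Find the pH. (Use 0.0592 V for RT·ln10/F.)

pH = 3.34

E°_cell = 0.34 V and n = 2.
log Q = n(E° − E)/0.0592 = 2×(0.34 − 0.532)/0.0592 = -6.486.
With Q = [H⁺]^2 / ([Cu²⁺]·P(H₂)), solving for [H⁺] gives log[H⁺] = -3.344, so pH = 3.34.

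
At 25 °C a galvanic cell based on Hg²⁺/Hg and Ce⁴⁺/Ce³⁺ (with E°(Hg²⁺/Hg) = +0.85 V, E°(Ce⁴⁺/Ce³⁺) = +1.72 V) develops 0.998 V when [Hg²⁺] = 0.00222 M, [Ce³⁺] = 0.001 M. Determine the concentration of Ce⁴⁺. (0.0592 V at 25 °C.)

0.0068 M

From the Nernst equation, log Q = n(E° − E)/0.0592 = 2(0.87 − 0.998)/0.0592 = -4.324, so Q = 4.74 × 10^-5.
With Q = [Hg²⁺]·[Ce³⁺]^2/[Ce⁴⁺]^2 and the known concentrations, [Ce⁴⁺]^2 in the denominator gives [Ce⁴⁺] = 0.0068 M.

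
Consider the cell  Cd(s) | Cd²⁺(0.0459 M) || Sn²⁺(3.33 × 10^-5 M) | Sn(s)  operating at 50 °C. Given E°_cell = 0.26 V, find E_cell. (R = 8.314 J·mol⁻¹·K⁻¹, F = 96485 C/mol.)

Balancing electrons gives n = 2; the reaction quotient is Q = [Cd²⁺]/[Sn²⁺] = 1380.
E = E° − (RT/nF) ln Q = 0.26 − (8.314×323)/(2×96485) × (7.229) = 0.260 − 0.101 = 0.159 V.

0.159 V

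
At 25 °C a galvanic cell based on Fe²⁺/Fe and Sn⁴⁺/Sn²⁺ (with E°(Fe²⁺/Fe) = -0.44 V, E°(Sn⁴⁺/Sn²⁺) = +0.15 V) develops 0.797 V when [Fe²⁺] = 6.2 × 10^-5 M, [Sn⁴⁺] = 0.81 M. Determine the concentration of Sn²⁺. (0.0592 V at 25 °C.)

From the Nernst equation, log Q = n(E° − E)/0.0592 = 2(0.59 − 0.797)/0.0592 = -6.993, so Q = 1.02 × 10^-7.
With Q = [Fe²⁺]·[Sn²⁺]/[Sn⁴⁺] and the known concentrations, [Sn²⁺] in the numerator gives [Sn²⁺] = 0.0013 M.

0.0013 M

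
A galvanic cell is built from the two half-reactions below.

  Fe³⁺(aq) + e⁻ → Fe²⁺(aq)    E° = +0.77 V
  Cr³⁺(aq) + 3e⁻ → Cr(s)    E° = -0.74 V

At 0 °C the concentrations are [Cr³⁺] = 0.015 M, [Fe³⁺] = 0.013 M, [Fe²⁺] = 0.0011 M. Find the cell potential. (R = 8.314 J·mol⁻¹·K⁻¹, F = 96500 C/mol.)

1.60 V

The Fe³⁺/Fe²⁺ couple has the higher reduction potential and acts as the cathode, so E°_cell = +0.77 − (-0.74) = 1.51 V.
Balancing electrons gives n = 3; the reaction quotient is Q = [Cr³⁺]·[Fe²⁺]^3/[Fe³⁺]^3 = 9.09 × 10^-6.
E = E° − (RT/nF) ln Q = 1.51 − (8.314×273)/(3×96500) × (-11.609) = 1.510 + 0.091 = 1.601 V.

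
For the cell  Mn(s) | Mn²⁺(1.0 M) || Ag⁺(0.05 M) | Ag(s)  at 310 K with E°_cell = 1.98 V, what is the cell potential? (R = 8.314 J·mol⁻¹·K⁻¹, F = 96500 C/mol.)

Balancing electrons gives n = 2; the reaction quotient is Q = [Mn²⁺]/[Ag⁺]^2 = 400.
E = E° − (RT/nF) ln Q = 1.98 − (8.314×310)/(2×96500) × (5.991) = 1.980 − 0.080 = 1.900 V.

1.90 V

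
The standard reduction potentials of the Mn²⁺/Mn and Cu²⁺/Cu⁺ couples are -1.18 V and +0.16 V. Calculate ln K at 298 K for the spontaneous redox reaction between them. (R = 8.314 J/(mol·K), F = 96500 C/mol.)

E°_cell = +0.16 − (-1.18) = 1.34 V, with n = 2 electrons transferred.
At equilibrium E = 0, so the Nernst equation gives ln K = nFE°/RT = (2)(96500)(1.34)/((8.314)(298)) = 104.38.

ln K = 104.4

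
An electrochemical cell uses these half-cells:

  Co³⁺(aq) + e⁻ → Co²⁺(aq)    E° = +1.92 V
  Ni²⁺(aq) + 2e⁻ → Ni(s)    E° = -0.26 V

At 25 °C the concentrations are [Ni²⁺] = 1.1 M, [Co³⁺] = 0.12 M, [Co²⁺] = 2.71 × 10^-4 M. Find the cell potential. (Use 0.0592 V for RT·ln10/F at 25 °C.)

2.34 V

The Co³⁺/Co²⁺ couple has the higher reduction potential and acts as the cathode, so E°_cell = +1.92 − (-0.26) = 2.18 V.
Balancing electrons gives n = 2; the reaction quotient is Q = [Ni²⁺]·[Co²⁺]^2/[Co³⁺]^2 = 5.61 × 10^-6.
At 25 °C, E = E° − (0.0592/n) log Q = 2.18 − (0.0592/2)(-5.251) = 2.180 + 0.155 = 2.335 V.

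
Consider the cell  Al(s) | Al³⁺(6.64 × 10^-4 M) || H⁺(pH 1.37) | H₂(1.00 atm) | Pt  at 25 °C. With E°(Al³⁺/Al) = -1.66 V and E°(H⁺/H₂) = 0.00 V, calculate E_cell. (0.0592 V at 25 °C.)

The hydrogen couple is the cathode, so E°_cell = 1.66 V; n = 6.
[H⁺] = 10^(−1.37) = 0.043 M, and Q = [Al³⁺]^2·P(H₂)^3 / [H⁺]^6 = 73.2.
E = E° − (0.0592/6) log Q = 1.66 − (0.0592/6)(1.864) = 1.642 V.

1.64 V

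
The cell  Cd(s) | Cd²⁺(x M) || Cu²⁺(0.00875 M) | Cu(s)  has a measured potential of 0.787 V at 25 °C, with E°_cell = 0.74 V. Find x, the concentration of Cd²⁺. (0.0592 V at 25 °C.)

2.3 × 10^-4 M

From the Nernst equation, log Q = n(E° − E)/0.0592 = 2(0.74 − 0.787)/0.0592 = -1.588, so Q = 0.0258.
With Q = [Cd²⁺]/[Cu²⁺] and the known concentrations, [Cd²⁺] in the numerator gives [Cd²⁺] = 2.3 × 10^-4 M.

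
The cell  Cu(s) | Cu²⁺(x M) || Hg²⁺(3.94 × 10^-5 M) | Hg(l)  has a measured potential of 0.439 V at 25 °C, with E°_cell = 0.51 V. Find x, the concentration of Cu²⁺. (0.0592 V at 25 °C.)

0.0099 M

From the Nernst equation, log Q = n(E° − E)/0.0592 = 2(0.51 − 0.439)/0.0592 = 2.399, so Q = 250.
With Q = [Cu²⁺]/[Hg²⁺] and the known concentrations, [Cu²⁺] in the numerator gives [Cu²⁺] = 0.0099 M.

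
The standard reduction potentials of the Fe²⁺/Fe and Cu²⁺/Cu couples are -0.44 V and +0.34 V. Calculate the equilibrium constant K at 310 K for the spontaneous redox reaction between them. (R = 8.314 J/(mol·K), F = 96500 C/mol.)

2.3 × 10^25

E°_cell = +0.34 − (-0.44) = 0.78 V, with n = 2 electrons transferred.
At equilibrium E = 0, so the Nernst equation gives ln K = nFE°/RT = (2)(96500)(0.78)/((8.314)(310)) = 58.41.
K = e^58.41 = 2.3 × 10^25.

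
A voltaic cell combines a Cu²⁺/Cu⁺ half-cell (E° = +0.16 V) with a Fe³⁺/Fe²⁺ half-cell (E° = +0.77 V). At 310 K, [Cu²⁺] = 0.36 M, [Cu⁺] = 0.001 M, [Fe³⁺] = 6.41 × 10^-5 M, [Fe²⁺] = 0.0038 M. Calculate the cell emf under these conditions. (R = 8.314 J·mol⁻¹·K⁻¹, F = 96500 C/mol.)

The Fe³⁺/Fe²⁺ couple has the higher reduction potential and acts as the cathode, so E°_cell = +0.77 − (+0.16) = 0.61 V.
Balancing electrons gives n = 1; the reaction quotient is Q = [Cu²⁺]·[Fe²⁺]/([Cu⁺]·[Fe³⁺]) = 2.13 × 10^4.
E = E° − (RT/nF) ln Q = 0.61 − (8.314×310)/(1×96500) × (9.968) = 0.610 − 0.266 = 0.344 V.

0.344 V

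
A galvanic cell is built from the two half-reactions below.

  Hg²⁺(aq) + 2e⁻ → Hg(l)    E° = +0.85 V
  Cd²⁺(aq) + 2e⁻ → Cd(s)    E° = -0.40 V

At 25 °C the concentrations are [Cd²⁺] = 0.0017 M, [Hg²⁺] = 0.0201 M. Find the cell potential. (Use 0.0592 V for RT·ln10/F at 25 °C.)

The Hg²⁺/Hg couple has the higher reduction potential and acts as the cathode, so E°_cell = +0.85 − (-0.40) = 1.25 V.
Balancing electrons gives n = 2; the reaction quotient is Q = [Cd²⁺]/[Hg²⁺] = 0.0846.
At 25 °C, E = E° − (0.0592/n) log Q = 1.25 − (0.0592/2)(-1.073) = 1.250 + 0.032 = 1.282 V.

1.28 V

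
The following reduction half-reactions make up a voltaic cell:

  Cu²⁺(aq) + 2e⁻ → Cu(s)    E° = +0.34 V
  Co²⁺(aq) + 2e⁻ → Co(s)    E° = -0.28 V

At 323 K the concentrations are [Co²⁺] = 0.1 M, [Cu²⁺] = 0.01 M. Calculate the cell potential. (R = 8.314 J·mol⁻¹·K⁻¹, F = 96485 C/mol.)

The Cu²⁺/Cu couple has the higher reduction potential and acts as the cathode, so E°_cell = +0.34 − (-0.28) = 0.62 V.
Balancing electrons gives n = 2; the reaction quotient is Q = [Co²⁺]/[Cu²⁺] = 10.0.
E = E° − (RT/nF) ln Q = 0.62 − (8.314×323)/(2×96485) × (2.303) = 0.620 − 0.032 = 0.588 V.

0.588 V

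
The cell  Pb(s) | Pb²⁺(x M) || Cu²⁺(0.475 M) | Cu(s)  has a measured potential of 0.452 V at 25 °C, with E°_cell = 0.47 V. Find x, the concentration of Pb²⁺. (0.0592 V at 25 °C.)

1.9 M

From the Nernst equation, log Q = n(E° − E)/0.0592 = 2(0.47 − 0.452)/0.0592 = 0.608, so Q = 4.06.
With Q = [Pb²⁺]/[Cu²⁺] and the known concentrations, [Pb²⁺] in the numerator gives [Pb²⁺] = 1.9 M.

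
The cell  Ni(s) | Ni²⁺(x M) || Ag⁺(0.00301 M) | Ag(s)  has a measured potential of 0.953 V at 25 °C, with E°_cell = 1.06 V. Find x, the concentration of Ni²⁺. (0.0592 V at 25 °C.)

0.037 M

From the Nernst equation, log Q = n(E° − E)/0.0592 = 2(1.06 − 0.953)/0.0592 = 3.615, so Q = 4120.
With Q = [Ni²⁺]/[Ag⁺]^2 and the known concentrations, [Ni²⁺] in the numerator gives [Ni²⁺] = 0.037 M.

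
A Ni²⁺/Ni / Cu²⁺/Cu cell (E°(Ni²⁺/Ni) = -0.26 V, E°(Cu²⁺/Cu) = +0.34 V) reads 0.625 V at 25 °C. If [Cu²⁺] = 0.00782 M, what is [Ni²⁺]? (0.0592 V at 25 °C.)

From the Nernst equation, log Q = n(E° − E)/0.0592 = 2(0.60 − 0.625)/0.0592 = -0.845, so Q = 0.143.
With Q = [Ni²⁺]/[Cu²⁺] and the known concentrations, [Ni²⁺] in the numerator gives [Ni²⁺] = 0.0011 M.

0.0011 M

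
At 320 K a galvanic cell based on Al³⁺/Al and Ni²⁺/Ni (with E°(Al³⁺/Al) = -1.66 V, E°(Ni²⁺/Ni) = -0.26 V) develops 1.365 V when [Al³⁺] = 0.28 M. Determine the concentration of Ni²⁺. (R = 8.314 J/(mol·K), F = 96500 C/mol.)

From the Nernst equation, ln Q = nF(E° − E)/RT = 6×96500×(1.40 − 1.365)/(8.314×320) = 7.617, so Q = 2030.
With Q = [Al³⁺]^2/[Ni²⁺]^3 and the known concentrations, [Ni²⁺]^3 in the denominator gives [Ni²⁺] = 0.034 M.

0.034 M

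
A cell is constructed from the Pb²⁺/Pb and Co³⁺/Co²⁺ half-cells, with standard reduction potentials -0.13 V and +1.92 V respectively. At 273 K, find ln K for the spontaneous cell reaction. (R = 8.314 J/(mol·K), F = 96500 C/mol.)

E°_cell = +1.92 − (-0.13) = 2.05 V, with n = 2 electrons transferred.
At equilibrium E = 0, so the Nernst equation gives ln K = nFE°/RT = (2)(96500)(2.05)/((8.314)(273)) = 174.32.

ln K = 174.3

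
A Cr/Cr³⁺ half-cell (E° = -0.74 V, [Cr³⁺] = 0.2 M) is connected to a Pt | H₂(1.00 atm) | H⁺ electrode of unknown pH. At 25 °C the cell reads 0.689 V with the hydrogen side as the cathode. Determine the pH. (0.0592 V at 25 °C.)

pH = 1.09

E°_cell = 0.74 V and n = 6.
log Q = n(E° − E)/0.0592 = 6×(0.74 − 0.689)/0.0592 = 5.169.
With Q = [Cr³⁺]^2·P(H₂)^3 / [H⁺]^6, solving for [H⁺] gives log[H⁺] = -1.094, so pH = 1.09.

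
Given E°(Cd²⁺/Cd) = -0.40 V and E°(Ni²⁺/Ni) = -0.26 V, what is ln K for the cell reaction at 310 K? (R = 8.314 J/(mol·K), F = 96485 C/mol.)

E°_cell = -0.26 − (-0.40) = 0.14 V, with n = 2 electrons transferred.
At equilibrium E = 0, so the Nernst equation gives ln K = nFE°/RT = (2)(96485)(0.14)/((8.314)(310)) = 10.48.

ln K = 10.5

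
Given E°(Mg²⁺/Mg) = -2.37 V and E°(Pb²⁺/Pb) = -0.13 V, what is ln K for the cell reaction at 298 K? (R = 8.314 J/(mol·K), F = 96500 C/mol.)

E°_cell = -0.13 − (-2.37) = 2.24 V, with n = 2 electrons transferred.
At equilibrium E = 0, so the Nernst equation gives ln K = nFE°/RT = (2)(96500)(2.24)/((8.314)(298)) = 174.49.

ln K = 174.5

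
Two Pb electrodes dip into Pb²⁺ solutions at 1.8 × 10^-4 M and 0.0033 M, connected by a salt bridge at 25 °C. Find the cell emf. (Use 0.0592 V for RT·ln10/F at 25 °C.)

Both half-cells are Pb²⁺/Pb, so E°_cell = 0. The concentrated side is the cathode; the cell reaction moves Pb²⁺ from high to low concentration with n = 2.
Q = [Pb²⁺]_dilute/[Pb²⁺]_conc = 1.8 × 10^-4/0.0033 = 0.0545.
E = 0 − (0.0592/2) log Q = −(0.0592/2)(-1.263) = 0.0374 V.

0.037 V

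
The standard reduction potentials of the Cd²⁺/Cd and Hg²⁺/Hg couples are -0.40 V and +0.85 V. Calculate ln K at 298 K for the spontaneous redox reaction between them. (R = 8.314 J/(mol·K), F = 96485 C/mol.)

ln K = 97.4

E°_cell = +0.85 − (-0.40) = 1.25 V, with n = 2 electrons transferred.
At equilibrium E = 0, so the Nernst equation gives ln K = nFE°/RT = (2)(96485)(1.25)/((8.314)(298)) = 97.36.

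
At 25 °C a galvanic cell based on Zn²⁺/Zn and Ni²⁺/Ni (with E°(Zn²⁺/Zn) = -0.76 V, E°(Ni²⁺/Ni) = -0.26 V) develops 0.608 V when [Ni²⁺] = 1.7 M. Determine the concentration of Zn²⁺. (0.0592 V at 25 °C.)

3.8 × 10^-4 M

From the Nernst equation, log Q = n(E° − E)/0.0592 = 2(0.50 − 0.608)/0.0592 = -3.649, so Q = 2.25 × 10^-4.
With Q = [Zn²⁺]/[Ni²⁺] and the known concentrations, [Zn²⁺] in the numerator gives [Zn²⁺] = 3.8 × 10^-4 M.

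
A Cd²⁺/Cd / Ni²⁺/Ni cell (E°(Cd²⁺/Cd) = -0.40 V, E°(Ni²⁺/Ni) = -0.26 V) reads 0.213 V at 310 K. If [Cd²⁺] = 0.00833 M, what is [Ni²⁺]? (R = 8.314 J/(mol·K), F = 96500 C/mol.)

From the Nernst equation, ln Q = nF(E° − E)/RT = 2×96500×(0.14 − 0.213)/(8.314×310) = -5.466, so Q = 0.00423.
With Q = [Cd²⁺]/[Ni²⁺] and the known concentrations, [Ni²⁺] in the denominator gives [Ni²⁺] = 2.0 M.

2.0 M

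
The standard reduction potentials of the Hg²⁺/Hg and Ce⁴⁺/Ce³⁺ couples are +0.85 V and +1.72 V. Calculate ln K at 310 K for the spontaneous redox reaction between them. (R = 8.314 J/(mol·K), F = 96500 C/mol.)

ln K = 65.1

E°_cell = +1.72 − (+0.85) = 0.87 V, with n = 2 electrons transferred.
At equilibrium E = 0, so the Nernst equation gives ln K = nFE°/RT = (2)(96500)(0.87)/((8.314)(310)) = 65.15.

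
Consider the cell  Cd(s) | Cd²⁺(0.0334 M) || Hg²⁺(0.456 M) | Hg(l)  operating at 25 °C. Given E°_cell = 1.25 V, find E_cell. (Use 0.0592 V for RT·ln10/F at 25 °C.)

Balancing electrons gives n = 2; the reaction quotient is Q = [Cd²⁺]/[Hg²⁺] = 0.0732.
At 25 °C, E = E° − (0.0592/n) log Q = 1.25 − (0.0592/2)(-1.135) = 1.250 + 0.034 = 1.284 V.

1.28 V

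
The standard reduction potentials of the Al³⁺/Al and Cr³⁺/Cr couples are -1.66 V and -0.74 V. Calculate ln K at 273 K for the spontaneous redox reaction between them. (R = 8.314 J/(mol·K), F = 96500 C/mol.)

E°_cell = -0.74 − (-1.66) = 0.92 V, with n = 3 electrons transferred.
At equilibrium E = 0, so the Nernst equation gives ln K = nFE°/RT = (3)(96500)(0.92)/((8.314)(273)) = 117.34.

ln K = 117.3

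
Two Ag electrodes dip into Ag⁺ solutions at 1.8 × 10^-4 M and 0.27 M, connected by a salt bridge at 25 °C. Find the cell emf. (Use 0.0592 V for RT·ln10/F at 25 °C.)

0.19 V

Both half-cells are Ag⁺/Ag, so E°_cell = 0. The concentrated side is the cathode; the cell reaction moves Ag⁺ from high to low concentration with n = 1.
Q = [Ag⁺]_dilute/[Ag⁺]_conc = 1.8 × 10^-4/0.27 = 6.67 × 10^-4.
E = 0 − (0.0592/1) log Q = −(0.0592/1)(-3.176) = 0.1880 V.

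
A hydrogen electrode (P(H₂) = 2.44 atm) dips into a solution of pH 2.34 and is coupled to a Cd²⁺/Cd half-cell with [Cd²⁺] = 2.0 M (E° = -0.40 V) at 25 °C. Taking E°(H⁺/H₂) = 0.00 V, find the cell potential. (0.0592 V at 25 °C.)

0.24 V

The hydrogen couple is the cathode, so E°_cell = 0.40 V; n = 2.
[H⁺] = 10^(−2.34) = 0.0046 M, and Q = [Cd²⁺]·P(H₂) / [H⁺]^2 = 2.34 × 10^5.
E = E° − (0.0592/2) log Q = 0.40 − (0.0592/2)(5.368) = 0.241 V.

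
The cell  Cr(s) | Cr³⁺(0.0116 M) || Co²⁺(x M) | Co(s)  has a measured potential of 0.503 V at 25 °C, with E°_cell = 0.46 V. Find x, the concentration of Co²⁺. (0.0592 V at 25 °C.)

1.5 M

From the Nernst equation, log Q = n(E° − E)/0.0592 = 6(0.46 − 0.503)/0.0592 = -4.358, so Q = 4.38 × 10^-5.
With Q = [Cr³⁺]^2/[Co²⁺]^3 and the known concentrations, [Co²⁺]^3 in the denominator gives [Co²⁺] = 1.5 M.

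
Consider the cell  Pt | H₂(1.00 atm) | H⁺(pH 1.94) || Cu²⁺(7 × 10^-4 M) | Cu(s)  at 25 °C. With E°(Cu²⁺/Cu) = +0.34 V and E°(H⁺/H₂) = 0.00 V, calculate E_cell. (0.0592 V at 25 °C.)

0.36 V

The Cu²⁺/Cu couple is the cathode, so E°_cell = 0.34 V; n = 2.
[H⁺] = 10^(−1.94) = 0.011 M, and Q = [H⁺]^2 / ([Cu²⁺]·P(H₂)) = 0.188.
E = E° − (0.0592/2) log Q = 0.34 − (0.0592/2)(-0.725) = 0.361 V.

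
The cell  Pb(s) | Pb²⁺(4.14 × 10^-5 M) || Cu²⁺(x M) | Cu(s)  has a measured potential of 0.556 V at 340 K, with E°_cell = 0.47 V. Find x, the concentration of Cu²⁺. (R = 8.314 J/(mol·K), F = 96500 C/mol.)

0.015 M

From the Nernst equation, ln Q = nF(E° − E)/RT = 2×96500×(0.47 − 0.556)/(8.314×340) = -5.872, so Q = 0.00282.
With Q = [Pb²⁺]/[Cu²⁺] and the known concentrations, [Cu²⁺] in the denominator gives [Cu²⁺] = 0.015 M.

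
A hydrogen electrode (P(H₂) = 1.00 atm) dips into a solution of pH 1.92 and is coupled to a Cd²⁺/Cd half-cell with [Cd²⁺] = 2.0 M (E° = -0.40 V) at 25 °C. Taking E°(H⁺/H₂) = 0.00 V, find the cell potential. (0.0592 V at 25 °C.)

The hydrogen couple is the cathode, so E°_cell = 0.40 V; n = 2.
[H⁺] = 10^(−1.92) = 0.012 M, and Q = [Cd²⁺]·P(H₂) / [H⁺]^2 = 1.38 × 10^4.
E = E° − (0.0592/2) log Q = 0.40 − (0.0592/2)(4.141) = 0.277 V.

0.28 V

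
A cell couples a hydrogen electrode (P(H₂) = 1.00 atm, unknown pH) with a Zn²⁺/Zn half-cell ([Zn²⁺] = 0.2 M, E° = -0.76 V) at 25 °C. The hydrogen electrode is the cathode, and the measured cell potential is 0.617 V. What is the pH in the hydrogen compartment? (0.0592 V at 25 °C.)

E°_cell = 0.76 V and n = 2.
log Q = n(E° − E)/0.0592 = 2×(0.76 − 0.617)/0.0592 = 4.831.
With Q = [Zn²⁺]·P(H₂) / [H⁺]^2, solving for [H⁺] gives log[H⁺] = -2.765, so pH = 2.77.

pH = 2.77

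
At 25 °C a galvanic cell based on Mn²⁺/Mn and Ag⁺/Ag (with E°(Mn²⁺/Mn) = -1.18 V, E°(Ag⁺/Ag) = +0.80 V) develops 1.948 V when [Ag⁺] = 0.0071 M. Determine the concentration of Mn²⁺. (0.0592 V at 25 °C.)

From the Nernst equation, log Q = n(E° − E)/0.0592 = 2(1.98 − 1.948)/0.0592 = 1.081, so Q = 12.1.
With Q = [Mn²⁺]/[Ag⁺]^2 and the known concentrations, [Mn²⁺] in the numerator gives [Mn²⁺] = 6.1 × 10^-4 M.

6.1 × 10^-4 M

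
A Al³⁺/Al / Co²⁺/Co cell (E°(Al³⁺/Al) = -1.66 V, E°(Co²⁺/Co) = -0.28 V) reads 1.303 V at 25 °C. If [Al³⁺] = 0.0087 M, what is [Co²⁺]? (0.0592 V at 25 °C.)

1.1 × 10^-4 M

From the Nernst equation, log Q = n(E° − E)/0.0592 = 6(1.38 − 1.303)/0.0592 = 7.804, so Q = 6.37 × 10^7.
With Q = [Al³⁺]^2/[Co²⁺]^3 and the known concentrations, [Co²⁺]^3 in the denominator gives [Co²⁺] = 1.1 × 10^-4 M.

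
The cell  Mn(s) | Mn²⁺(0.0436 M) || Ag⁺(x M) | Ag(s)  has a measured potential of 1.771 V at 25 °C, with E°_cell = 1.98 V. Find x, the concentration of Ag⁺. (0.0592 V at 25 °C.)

6.2 × 10^-5 M

From the Nernst equation, log Q = n(E° − E)/0.0592 = 2(1.98 − 1.771)/0.0592 = 7.061, so Q = 1.15 × 10^7.
With Q = [Mn²⁺]/[Ag⁺]^2 and the known concentrations, [Ag⁺]^2 in the denominator gives [Ag⁺] = 6.2 × 10^-5 M.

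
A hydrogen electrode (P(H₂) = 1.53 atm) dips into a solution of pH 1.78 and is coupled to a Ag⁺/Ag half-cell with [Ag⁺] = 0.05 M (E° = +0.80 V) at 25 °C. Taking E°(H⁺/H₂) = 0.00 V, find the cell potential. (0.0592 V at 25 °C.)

0.83 V

The Ag⁺/Ag couple is the cathode, so E°_cell = 0.80 V; n = 2.
[H⁺] = 10^(−1.78) = 0.017 M, and Q = [H⁺]^2 / ([Ag⁺]^2·P(H₂)) = 0.0720.
E = E° − (0.0592/2) log Q = 0.80 − (0.0592/2)(-1.143) = 0.834 V.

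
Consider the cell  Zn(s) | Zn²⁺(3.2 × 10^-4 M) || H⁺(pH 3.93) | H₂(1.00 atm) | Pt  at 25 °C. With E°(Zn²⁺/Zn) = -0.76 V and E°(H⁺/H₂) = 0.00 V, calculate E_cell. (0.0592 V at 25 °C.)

0.63 V

The hydrogen couple is the cathode, so E°_cell = 0.76 V; n = 2.
[H⁺] = 10^(−3.93) = 1.2 × 10^-4 M, and Q = [Zn²⁺]·P(H₂) / [H⁺]^2 = 2.32 × 10^4.
E = E° − (0.0592/2) log Q = 0.76 − (0.0592/2)(4.365) = 0.631 V.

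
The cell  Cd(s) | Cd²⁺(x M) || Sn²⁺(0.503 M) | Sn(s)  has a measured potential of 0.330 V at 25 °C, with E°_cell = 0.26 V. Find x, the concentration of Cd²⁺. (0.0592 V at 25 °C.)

0.0022 M

From the Nernst equation, log Q = n(E° − E)/0.0592 = 2(0.26 − 0.330)/0.0592 = -2.365, so Q = 0.00432.
With Q = [Cd²⁺]/[Sn²⁺] and the known concentrations, [Cd²⁺] in the numerator gives [Cd²⁺] = 0.0022 M.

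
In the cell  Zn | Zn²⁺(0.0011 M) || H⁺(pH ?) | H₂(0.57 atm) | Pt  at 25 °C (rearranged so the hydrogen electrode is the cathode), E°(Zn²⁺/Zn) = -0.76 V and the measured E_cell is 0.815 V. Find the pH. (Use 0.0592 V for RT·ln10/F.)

pH = 0.67

E°_cell = 0.76 V and n = 2.
log Q = n(E° − E)/0.0592 = 2×(0.76 − 0.815)/0.0592 = -1.858.
With Q = [Zn²⁺]·P(H₂) / [H⁺]^2, solving for [H⁺] gives log[H⁺] = -0.672, so pH = 0.67.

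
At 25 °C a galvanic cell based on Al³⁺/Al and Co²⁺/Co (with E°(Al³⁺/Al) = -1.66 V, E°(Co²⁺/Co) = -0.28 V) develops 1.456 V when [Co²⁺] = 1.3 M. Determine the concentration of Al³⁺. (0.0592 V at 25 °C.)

From the Nernst equation, log Q = n(E° − E)/0.0592 = 6(1.38 − 1.456)/0.0592 = -7.703, so Q = 1.98 × 10^-8.
With Q = [Al³⁺]^2/[Co²⁺]^3 and the known concentrations, [Al³⁺]^2 in the numerator gives [Al³⁺] = 2.1 × 10^-4 M.

2.1 × 10^-4 M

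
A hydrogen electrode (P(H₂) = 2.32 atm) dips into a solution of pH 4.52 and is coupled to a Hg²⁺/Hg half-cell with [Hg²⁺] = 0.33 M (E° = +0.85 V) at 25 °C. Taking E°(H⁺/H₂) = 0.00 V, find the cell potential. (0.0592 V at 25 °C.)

The Hg²⁺/Hg couple is the cathode, so E°_cell = 0.85 V; n = 2.
[H⁺] = 10^(−4.52) = 3 × 10^-5 M, and Q = [H⁺]^2 / ([Hg²⁺]·P(H₂)) = 1.19 × 10^-9.
E = E° − (0.0592/2) log Q = 0.85 − (0.0592/2)(-8.924) = 1.114 V.

1.11 V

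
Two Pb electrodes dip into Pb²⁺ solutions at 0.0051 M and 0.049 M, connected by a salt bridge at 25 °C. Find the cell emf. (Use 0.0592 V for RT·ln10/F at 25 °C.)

Both half-cells are Pb²⁺/Pb, so E°_cell = 0. The concentrated side is the cathode; the cell reaction moves Pb²⁺ from high to low concentration with n = 2.
Q = [Pb²⁺]_dilute/[Pb²⁺]_conc = 0.0051/0.049 = 0.104.
E = 0 − (0.0592/2) log Q = −(0.0592/2)(-0.983) = 0.0291 V.

0.029 V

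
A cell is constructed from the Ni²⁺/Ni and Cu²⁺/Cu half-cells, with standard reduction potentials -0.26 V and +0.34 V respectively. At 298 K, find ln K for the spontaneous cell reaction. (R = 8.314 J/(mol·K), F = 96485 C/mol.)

ln K = 46.7

E°_cell = +0.34 − (-0.26) = 0.60 V, with n = 2 electrons transferred.
At equilibrium E = 0, so the Nernst equation gives ln K = nFE°/RT = (2)(96485)(0.60)/((8.314)(298)) = 46.73.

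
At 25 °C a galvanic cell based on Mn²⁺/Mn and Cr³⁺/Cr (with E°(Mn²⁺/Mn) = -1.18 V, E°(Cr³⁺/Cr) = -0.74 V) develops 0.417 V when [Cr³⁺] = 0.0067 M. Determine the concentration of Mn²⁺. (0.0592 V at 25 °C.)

From the Nernst equation, log Q = n(E° − E)/0.0592 = 6(0.44 − 0.417)/0.0592 = 2.331, so Q = 214.
With Q = [Mn²⁺]^3/[Cr³⁺]^2 and the known concentrations, [Mn²⁺]^3 in the numerator gives [Mn²⁺] = 0.21 M.

0.21 M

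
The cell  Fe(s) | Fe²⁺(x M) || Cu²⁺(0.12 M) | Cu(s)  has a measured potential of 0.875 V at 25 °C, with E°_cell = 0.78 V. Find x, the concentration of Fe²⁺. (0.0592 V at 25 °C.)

7.4 × 10^-5 M

From the Nernst equation, log Q = n(E° − E)/0.0592 = 2(0.78 − 0.875)/0.0592 = -3.209, so Q = 6.17 × 10^-4.
With Q = [Fe²⁺]/[Cu²⁺] and the known concentrations, [Fe²⁺] in the numerator gives [Fe²⁺] = 7.4 × 10^-5 M.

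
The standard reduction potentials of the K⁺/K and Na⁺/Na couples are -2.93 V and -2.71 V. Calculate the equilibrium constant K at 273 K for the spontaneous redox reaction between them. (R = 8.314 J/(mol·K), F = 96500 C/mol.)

E°_cell = -2.71 − (-2.93) = 0.22 V, with n = 1 electron transferred.
At equilibrium E = 0, so the Nernst equation gives ln K = nFE°/RT = (1)(96500)(0.22)/((8.314)(273)) = 9.35.
K = e^9.35 = 1.2 × 10^4.

1.2 × 10^4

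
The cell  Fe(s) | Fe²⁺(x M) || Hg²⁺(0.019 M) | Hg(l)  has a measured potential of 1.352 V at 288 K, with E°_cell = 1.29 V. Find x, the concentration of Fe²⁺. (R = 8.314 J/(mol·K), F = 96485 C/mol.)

From the Nernst equation, ln Q = nF(E° − E)/RT = 2×96485×(1.29 − 1.352)/(8.314×288) = -4.997, so Q = 0.00676.
With Q = [Fe²⁺]/[Hg²⁺] and the known concentrations, [Fe²⁺] in the numerator gives [Fe²⁺] = 1.3 × 10^-4 M.

1.3 × 10^-4 M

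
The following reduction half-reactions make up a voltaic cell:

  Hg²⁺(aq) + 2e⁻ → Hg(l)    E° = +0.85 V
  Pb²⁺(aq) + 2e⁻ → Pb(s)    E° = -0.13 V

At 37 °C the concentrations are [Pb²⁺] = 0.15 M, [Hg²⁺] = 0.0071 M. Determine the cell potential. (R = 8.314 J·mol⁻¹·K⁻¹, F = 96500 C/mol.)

0.939 V

The Hg²⁺/Hg couple has the higher reduction potential and acts as the cathode, so E°_cell = +0.85 − (-0.13) = 0.98 V.
Balancing electrons gives n = 2; the reaction quotient is Q = [Pb²⁺]/[Hg²⁺] = 21.1.
E = E° − (RT/nF) ln Q = 0.98 − (8.314×310)/(2×96500) × (3.051) = 0.980 − 0.041 = 0.939 V.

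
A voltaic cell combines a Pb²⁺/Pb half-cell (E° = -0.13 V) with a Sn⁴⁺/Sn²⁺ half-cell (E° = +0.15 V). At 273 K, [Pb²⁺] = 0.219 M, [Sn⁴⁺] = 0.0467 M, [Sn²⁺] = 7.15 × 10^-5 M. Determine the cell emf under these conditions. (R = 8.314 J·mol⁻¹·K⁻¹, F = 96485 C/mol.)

The Sn⁴⁺/Sn²⁺ couple has the higher reduction potential and acts as the cathode, so E°_cell = +0.15 − (-0.13) = 0.28 V.
Balancing electrons gives n = 2; the reaction quotient is Q = [Pb²⁺]·[Sn²⁺]/[Sn⁴⁺] = 3.35 × 10^-4.
E = E° − (RT/nF) ln Q = 0.28 − (8.314×273)/(2×96485) × (-8.000) = 0.280 + 0.094 = 0.374 V.

0.374 V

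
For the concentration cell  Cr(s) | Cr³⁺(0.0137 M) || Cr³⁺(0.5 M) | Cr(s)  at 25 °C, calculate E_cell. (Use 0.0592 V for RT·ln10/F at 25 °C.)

Both half-cells are Cr³⁺/Cr, so E°_cell = 0. The concentrated side is the cathode; the cell reaction moves Cr³⁺ from high to low concentration with n = 3.
Q = [Cr³⁺]_dilute/[Cr³⁺]_conc = 0.0137/0.5 = 0.0274.
E = 0 − (0.0592/3) log Q = −(0.0592/3)(-1.562) = 0.0308 V.

0.031 V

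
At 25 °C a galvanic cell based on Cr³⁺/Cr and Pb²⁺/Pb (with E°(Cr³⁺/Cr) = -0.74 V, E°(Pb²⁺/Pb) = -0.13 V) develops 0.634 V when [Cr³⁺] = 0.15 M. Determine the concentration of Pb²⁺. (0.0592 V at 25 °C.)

From the Nernst equation, log Q = n(E° − E)/0.0592 = 6(0.61 − 0.634)/0.0592 = -2.432, so Q = 0.00369.
With Q = [Cr³⁺]^2/[Pb²⁺]^3 and the known concentrations, [Pb²⁺]^3 in the denominator gives [Pb²⁺] = 1.8 M.

1.8 M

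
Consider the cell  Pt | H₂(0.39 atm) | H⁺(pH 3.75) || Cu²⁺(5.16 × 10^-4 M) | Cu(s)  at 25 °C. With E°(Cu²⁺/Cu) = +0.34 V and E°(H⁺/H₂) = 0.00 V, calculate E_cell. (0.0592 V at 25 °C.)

The Cu²⁺/Cu couple is the cathode, so E°_cell = 0.34 V; n = 2.
[H⁺] = 10^(−3.75) = 1.8 × 10^-4 M, and Q = [H⁺]^2 / ([Cu²⁺]·P(H₂)) = 1.57 × 10^-4.
E = E° − (0.0592/2) log Q = 0.34 − (0.0592/2)(-3.804) = 0.453 V.

0.45 V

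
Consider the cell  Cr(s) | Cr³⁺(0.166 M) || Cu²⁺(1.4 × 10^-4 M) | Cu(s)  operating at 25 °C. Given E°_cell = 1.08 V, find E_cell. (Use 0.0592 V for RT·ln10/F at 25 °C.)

Balancing electrons gives n = 6; the reaction quotient is Q = [Cr³⁺]^2/[Cu²⁺]^3 = 1 × 10^10.
At 25 °C, E = E° − (0.0592/n) log Q = 1.08 − (0.0592/6)(10.002) = 1.080 − 0.099 = 0.981 V.

0.981 V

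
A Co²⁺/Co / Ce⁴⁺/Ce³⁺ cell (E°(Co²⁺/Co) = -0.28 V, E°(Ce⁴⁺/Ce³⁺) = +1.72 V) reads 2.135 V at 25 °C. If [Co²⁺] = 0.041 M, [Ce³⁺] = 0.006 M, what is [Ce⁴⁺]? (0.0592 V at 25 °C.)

From the Nernst equation, log Q = n(E° − E)/0.0592 = 2(2.00 − 2.135)/0.0592 = -4.561, so Q = 2.75 × 10^-5.
With Q = [Co²⁺]·[Ce³⁺]^2/[Ce⁴⁺]^2 and the known concentrations, [Ce⁴⁺]^2 in the denominator gives [Ce⁴⁺] = 0.23 M.

0.23 M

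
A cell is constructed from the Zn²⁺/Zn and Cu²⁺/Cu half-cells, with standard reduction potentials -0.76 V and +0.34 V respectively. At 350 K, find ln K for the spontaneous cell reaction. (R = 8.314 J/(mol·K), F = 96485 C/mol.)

E°_cell = +0.34 − (-0.76) = 1.10 V, with n = 2 electrons transferred.
At equilibrium E = 0, so the Nernst equation gives ln K = nFE°/RT = (2)(96485)(1.10)/((8.314)(350)) = 72.95.

ln K = 72.9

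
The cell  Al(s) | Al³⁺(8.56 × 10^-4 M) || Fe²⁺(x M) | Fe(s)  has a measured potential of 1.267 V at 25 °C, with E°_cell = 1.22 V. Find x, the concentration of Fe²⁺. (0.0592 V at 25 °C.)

From the Nernst equation, log Q = n(E° − E)/0.0592 = 6(1.22 − 1.267)/0.0592 = -4.764, so Q = 1.72 × 10^-5.
With Q = [Al³⁺]^2/[Fe²⁺]^3 and the known concentrations, [Fe²⁺]^3 in the denominator gives [Fe²⁺] = 0.35 M.

0.35 M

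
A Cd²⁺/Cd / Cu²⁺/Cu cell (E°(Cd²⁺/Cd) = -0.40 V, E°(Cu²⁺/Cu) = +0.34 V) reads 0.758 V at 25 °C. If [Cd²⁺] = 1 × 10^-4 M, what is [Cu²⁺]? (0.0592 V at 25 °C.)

From the Nernst equation, log Q = n(E° − E)/0.0592 = 2(0.74 − 0.758)/0.0592 = -0.608, so Q = 0.247.
With Q = [Cd²⁺]/[Cu²⁺] and the known concentrations, [Cu²⁺] in the denominator gives [Cu²⁺] = 4.1 × 10^-4 M.

4.1 × 10^-4 M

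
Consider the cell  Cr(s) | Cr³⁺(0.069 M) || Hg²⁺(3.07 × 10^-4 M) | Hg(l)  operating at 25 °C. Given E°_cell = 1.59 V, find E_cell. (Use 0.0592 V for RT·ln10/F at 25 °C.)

Balancing electrons gives n = 6; the reaction quotient is Q = [Cr³⁺]^2/[Hg²⁺]^3 = 1.65 × 10^8.
At 25 °C, E = E° − (0.0592/n) log Q = 1.59 − (0.0592/6)(8.216) = 1.590 − 0.081 = 1.509 V.

1.51 V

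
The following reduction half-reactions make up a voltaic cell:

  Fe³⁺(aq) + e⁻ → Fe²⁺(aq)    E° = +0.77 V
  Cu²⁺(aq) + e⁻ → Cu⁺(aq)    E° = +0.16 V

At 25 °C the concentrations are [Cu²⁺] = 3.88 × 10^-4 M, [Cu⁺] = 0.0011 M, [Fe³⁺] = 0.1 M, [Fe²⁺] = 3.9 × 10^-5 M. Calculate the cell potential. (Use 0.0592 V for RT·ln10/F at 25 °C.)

0.839 V

The Fe³⁺/Fe²⁺ couple has the higher reduction potential and acts as the cathode, so E°_cell = +0.77 − (+0.16) = 0.61 V.
Balancing electrons gives n = 1; the reaction quotient is Q = [Cu²⁺]·[Fe²⁺]/([Cu⁺]·[Fe³⁺]) = 1.38 × 10^-4.
At 25 °C, E = E° − (0.0592/n) log Q = 0.61 − (0.0592/1)(-3.861) = 0.610 + 0.229 = 0.839 V.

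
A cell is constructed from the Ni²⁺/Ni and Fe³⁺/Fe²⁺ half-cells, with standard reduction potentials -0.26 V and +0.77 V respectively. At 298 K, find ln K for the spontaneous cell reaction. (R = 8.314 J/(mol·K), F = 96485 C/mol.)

ln K = 80.2

E°_cell = +0.77 − (-0.26) = 1.03 V, with n = 2 electrons transferred.
At equilibrium E = 0, so the Nernst equation gives ln K = nFE°/RT = (2)(96485)(1.03)/((8.314)(298)) = 80.22.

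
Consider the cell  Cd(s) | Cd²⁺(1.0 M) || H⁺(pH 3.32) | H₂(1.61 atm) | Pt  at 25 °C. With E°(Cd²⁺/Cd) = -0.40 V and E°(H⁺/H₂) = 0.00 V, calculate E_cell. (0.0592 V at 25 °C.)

0.20 V

The hydrogen couple is the cathode, so E°_cell = 0.40 V; n = 2.
[H⁺] = 10^(−3.32) = 4.8 × 10^-4 M, and Q = [Cd²⁺]·P(H₂) / [H⁺]^2 = 7.03 × 10^6.
E = E° − (0.0592/2) log Q = 0.40 − (0.0592/2)(6.847) = 0.197 V.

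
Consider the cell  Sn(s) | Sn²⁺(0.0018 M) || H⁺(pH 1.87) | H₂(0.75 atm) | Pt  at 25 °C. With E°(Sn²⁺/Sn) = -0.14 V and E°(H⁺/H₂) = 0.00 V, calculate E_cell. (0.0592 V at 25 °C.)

0.11 V

The hydrogen couple is the cathode, so E°_cell = 0.14 V; n = 2.
[H⁺] = 10^(−1.87) = 0.013 M, and Q = [Sn²⁺]·P(H₂) / [H⁺]^2 = 7.42.
E = E° − (0.0592/2) log Q = 0.14 − (0.0592/2)(0.870) = 0.114 V.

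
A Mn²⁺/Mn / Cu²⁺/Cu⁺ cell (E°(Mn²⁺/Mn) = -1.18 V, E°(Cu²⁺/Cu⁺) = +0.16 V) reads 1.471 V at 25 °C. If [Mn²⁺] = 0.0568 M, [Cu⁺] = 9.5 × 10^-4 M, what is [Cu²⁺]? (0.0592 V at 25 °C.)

0.037 M

From the Nernst equation, log Q = n(E° − E)/0.0592 = 2(1.34 − 1.471)/0.0592 = -4.426, so Q = 3.75 × 10^-5.
With Q = [Mn²⁺]·[Cu⁺]^2/[Cu²⁺]^2 and the known concentrations, [Cu²⁺]^2 in the denominator gives [Cu²⁺] = 0.037 M.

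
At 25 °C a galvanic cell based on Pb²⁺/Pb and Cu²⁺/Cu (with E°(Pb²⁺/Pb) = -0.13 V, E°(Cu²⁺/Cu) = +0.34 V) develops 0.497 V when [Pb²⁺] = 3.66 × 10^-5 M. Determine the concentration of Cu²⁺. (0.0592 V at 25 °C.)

3 × 10^-4 M

From the Nernst equation, log Q = n(E° − E)/0.0592 = 2(0.47 − 0.497)/0.0592 = -0.912, so Q = 0.122.
With Q = [Pb²⁺]/[Cu²⁺] and the known concentrations, [Cu²⁺] in the denominator gives [Cu²⁺] = 3 × 10^-4 M.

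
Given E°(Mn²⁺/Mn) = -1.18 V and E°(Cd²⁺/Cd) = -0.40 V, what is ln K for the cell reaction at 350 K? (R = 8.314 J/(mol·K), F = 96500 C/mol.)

E°_cell = -0.40 − (-1.18) = 0.78 V, with n = 2 electrons transferred.
At equilibrium E = 0, so the Nernst equation gives ln K = nFE°/RT = (2)(96500)(0.78)/((8.314)(350)) = 51.73.

ln K = 51.7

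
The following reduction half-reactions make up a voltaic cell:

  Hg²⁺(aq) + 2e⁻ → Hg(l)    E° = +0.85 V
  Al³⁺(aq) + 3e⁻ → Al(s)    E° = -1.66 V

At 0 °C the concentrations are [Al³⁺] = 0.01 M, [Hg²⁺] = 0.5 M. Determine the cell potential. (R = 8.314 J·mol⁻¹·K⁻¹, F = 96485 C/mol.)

2.54 V

The Hg²⁺/Hg couple has the higher reduction potential and acts as the cathode, so E°_cell = +0.85 − (-1.66) = 2.51 V.
Balancing electrons gives n = 6; the reaction quotient is Q = [Al³⁺]^2/[Hg²⁺]^3 = 8 × 10^-4.
E = E° − (RT/nF) ln Q = 2.51 − (8.314×273)/(6×96485) × (-7.131) = 2.510 + 0.028 = 2.538 V.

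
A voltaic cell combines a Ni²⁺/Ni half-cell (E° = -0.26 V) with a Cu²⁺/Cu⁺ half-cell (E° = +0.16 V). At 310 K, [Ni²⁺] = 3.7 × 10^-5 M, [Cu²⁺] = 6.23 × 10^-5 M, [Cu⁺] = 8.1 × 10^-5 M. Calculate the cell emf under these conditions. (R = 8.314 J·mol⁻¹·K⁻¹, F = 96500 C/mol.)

The Cu²⁺/Cu⁺ couple has the higher reduction potential and acts as the cathode, so E°_cell = +0.16 − (-0.26) = 0.42 V.
Balancing electrons gives n = 2; the reaction quotient is Q = [Ni²⁺]·[Cu⁺]^2/[Cu²⁺]^2 = 6.25 × 10^-5.
E = E° − (RT/nF) ln Q = 0.42 − (8.314×310)/(2×96500) × (-9.680) = 0.420 + 0.129 = 0.549 V.

0.549 V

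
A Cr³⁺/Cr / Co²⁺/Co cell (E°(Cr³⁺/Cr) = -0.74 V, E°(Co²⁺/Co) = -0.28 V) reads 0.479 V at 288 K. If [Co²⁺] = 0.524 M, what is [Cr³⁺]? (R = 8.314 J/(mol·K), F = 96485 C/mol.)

From the Nernst equation, ln Q = nF(E° − E)/RT = 6×96485×(0.46 − 0.479)/(8.314×288) = -4.594, so Q = 0.0101.
With Q = [Cr³⁺]^2/[Co²⁺]^3 and the known concentrations, [Cr³⁺]^2 in the numerator gives [Cr³⁺] = 0.038 M.

0.038 M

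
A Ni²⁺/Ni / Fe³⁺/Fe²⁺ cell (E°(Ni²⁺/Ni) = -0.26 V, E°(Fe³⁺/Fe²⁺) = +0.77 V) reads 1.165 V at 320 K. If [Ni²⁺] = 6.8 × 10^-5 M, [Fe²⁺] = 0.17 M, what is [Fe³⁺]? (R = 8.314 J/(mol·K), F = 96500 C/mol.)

0.19 M

From the Nernst equation, ln Q = nF(E° − E)/RT = 2×96500×(1.03 − 1.165)/(8.314×320) = -9.793, so Q = 5.58 × 10^-5.
With Q = [Ni²⁺]·[Fe²⁺]^2/[Fe³⁺]^2 and the known concentrations, [Fe³⁺]^2 in the denominator gives [Fe³⁺] = 0.19 M.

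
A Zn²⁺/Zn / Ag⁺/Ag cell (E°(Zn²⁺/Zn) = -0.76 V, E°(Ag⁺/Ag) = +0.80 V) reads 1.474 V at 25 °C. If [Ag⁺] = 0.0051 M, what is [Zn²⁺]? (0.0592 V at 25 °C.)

From the Nernst equation, log Q = n(E° − E)/0.0592 = 2(1.56 − 1.474)/0.0592 = 2.905, so Q = 804.
With Q = [Zn²⁺]/[Ag⁺]^2 and the known concentrations, [Zn²⁺] in the numerator gives [Zn²⁺] = 0.021 M.

0.021 M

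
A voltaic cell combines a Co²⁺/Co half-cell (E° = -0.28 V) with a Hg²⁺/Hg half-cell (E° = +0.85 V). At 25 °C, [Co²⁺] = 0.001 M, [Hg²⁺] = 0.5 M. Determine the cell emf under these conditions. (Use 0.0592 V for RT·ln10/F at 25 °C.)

The Hg²⁺/Hg couple has the higher reduction potential and acts as the cathode, so E°_cell = +0.85 − (-0.28) = 1.13 V.
Balancing electrons gives n = 2; the reaction quotient is Q = [Co²⁺]/[Hg²⁺] = 0.00200.
At 25 °C, E = E° − (0.0592/n) log Q = 1.13 − (0.0592/2)(-2.699) = 1.130 + 0.080 = 1.210 V.

1.21 V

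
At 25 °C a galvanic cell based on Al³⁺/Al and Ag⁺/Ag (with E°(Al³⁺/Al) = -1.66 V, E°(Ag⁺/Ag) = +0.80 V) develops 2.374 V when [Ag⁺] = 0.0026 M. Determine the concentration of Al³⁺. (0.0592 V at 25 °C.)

4 × 10^-4 M

From the Nernst equation, log Q = n(E° − E)/0.0592 = 3(2.46 − 2.374)/0.0592 = 4.358, so Q = 2.28 × 10^4.
With Q = [Al³⁺]/[Ag⁺]^3 and the known concentrations, [Al³⁺] in the numerator gives [Al³⁺] = 4 × 10^-4 M.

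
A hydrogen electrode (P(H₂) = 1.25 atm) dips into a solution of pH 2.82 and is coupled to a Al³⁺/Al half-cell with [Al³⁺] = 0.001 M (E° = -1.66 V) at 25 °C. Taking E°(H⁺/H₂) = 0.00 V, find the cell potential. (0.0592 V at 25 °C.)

1.55 V

The hydrogen couple is the cathode, so E°_cell = 1.66 V; n = 6.
[H⁺] = 10^(−2.82) = 0.0015 M, and Q = [Al³⁺]^2·P(H₂)^3 / [H⁺]^6 = 1.62 × 10^11.
E = E° − (0.0592/6) log Q = 1.66 − (0.0592/6)(11.211) = 1.549 V.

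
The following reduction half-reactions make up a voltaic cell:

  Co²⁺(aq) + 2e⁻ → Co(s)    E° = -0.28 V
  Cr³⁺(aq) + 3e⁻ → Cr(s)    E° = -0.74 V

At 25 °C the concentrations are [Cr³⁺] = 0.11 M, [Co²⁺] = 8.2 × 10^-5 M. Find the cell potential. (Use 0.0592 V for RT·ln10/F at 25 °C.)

The Co²⁺/Co couple has the higher reduction potential and acts as the cathode, so E°_cell = -0.28 − (-0.74) = 0.46 V.
Balancing electrons gives n = 6; the reaction quotient is Q = [Cr³⁺]^2/[Co²⁺]^3 = 2.19 × 10^10.
At 25 °C, E = E° − (0.0592/n) log Q = 0.46 − (0.0592/6)(10.341) = 0.460 − 0.102 = 0.358 V.

0.358 V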